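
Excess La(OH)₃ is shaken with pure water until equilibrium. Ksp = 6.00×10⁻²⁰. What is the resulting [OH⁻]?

2.06×10⁻⁵ M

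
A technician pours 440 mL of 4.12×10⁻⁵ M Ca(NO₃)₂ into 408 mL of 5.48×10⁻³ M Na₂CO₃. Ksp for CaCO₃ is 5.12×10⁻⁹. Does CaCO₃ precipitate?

Yes

After mixing, V = 440 mL + 408 mL = 848 mL.
[Ca²⁺] = (4.12×10⁻⁵)(440)/848 = 2.14×10⁻⁵ M
[CO₃²⁻] = (5.48×10⁻³)(408)/848 = 2.64×10⁻³ M
Q = [Ca²⁺][CO₃²⁻] = 5.64×10⁻⁸
Since Q (5.64×10⁻⁸) exceeds Ksp (5.12×10⁻⁹), CaCO₃ will precipitate.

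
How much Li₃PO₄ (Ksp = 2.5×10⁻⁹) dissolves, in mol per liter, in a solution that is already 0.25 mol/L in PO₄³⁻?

Li₃PO₄(s) ⇌ 3 Li⁺(aq) + PO₄³⁻(aq)
PO₄³⁻ is already present at 0.25 mol/L. If s mol/L of Li₃PO₄ dissolves, [Li⁺] = 3s while [PO₄³⁻] ≈ 0.25 mol/L.
Ksp = [Li⁺]^3[PO₄³⁻] = (3s)^3(0.25)
(3s)^3 = 2.5×10⁻⁹ / (0.25) = 1.0×10⁻⁸
s = 7.2×10⁻⁴ mol/L

7.2×10⁻⁴ M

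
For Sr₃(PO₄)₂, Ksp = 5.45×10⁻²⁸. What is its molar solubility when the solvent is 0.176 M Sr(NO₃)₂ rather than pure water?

1.58×10⁻¹³ M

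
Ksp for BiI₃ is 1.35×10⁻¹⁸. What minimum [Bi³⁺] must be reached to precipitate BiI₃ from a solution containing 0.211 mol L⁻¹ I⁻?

A salt starts to precipitate once the ion product Q reaches its Ksp.
BiI₃(s) ⇌ Bi³⁺(aq) + 3 I⁻(aq)
Ksp = [Bi³⁺][I⁻]^3 = [Bi³⁺](0.211)^3
[Bi³⁺] = 1.35×10⁻¹⁸ / (0.211)^3 = 1.44×10⁻¹⁶
[Bi³⁺] = 1.44×10⁻¹⁶ mol L⁻¹

1.44×10⁻¹⁶ M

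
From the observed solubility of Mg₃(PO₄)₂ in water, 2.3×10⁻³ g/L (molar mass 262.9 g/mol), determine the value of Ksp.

Ksp = 5.5×10⁻²⁴

Molar solubility s = (2.3×10⁻³ g/L) / (262.9 g/mol) = 8.749×10⁻⁶ mol/L
Mg₃(PO₄)₂(s) ⇌ 3 Mg²⁺(aq) + 2 PO₄³⁻(aq)
With molar solubility s: [Mg²⁺] = 3s, [PO₄³⁻] = 2s.
Ksp = [Mg²⁺]^3[PO₄³⁻]^2 = (3s)^3 · (2s)^2 = 108s^5
Ksp = 108 × (8.749×10⁻⁶)^5 = 5.5×10⁻²⁴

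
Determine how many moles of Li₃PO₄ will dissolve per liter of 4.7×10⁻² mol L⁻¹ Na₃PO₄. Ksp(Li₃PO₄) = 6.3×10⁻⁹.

1.7×10⁻³ M

Li₃PO₄(s) ⇌ 3 Li⁺(aq) + PO₄³⁻(aq)
The solution already contains PO₄³⁻ at 4.7×10⁻² mol L⁻¹. Let s be the molar solubility of Li₃PO₄.
[PO₄³⁻] ≈ 4.7×10⁻² mol L⁻¹ (common ion dominates); [Li⁺] = 3s.
Ksp = [Li⁺]^3[PO₄³⁻] = (3s)^3(4.7×10⁻²)
(3s)^3 = 6.3×10⁻⁹ / (4.7×10⁻²) = 1.3×10⁻⁷
s = 1.7×10⁻³ mol L⁻¹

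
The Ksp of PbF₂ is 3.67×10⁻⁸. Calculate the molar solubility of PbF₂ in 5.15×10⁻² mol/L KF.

1.38×10⁻⁵ M

PbF₂(s) ⇌ Pb²⁺(aq) + 2 F⁻(aq)
With F⁻ already at 5.15×10⁻² mol/L and s small, take [F⁻] ≈ 5.15×10⁻² mol/L and [Pb²⁺] = s.
Ksp = [Pb²⁺][F⁻]^2 = s(5.15×10⁻²)^2
s = 3.67×10⁻⁸ / (5.15×10⁻²)^2 = 1.38×10⁻⁵
s = 1.38×10⁻⁵ mol/L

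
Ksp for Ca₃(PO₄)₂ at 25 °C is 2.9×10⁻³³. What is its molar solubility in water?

Ca₃(PO₄)₂(s) ⇌ 3 Ca²⁺(aq) + 2 PO₄³⁻(aq)
For each mole of Ca₃(PO₄)₂ that dissolves per liter, [Ca²⁺] = 3s and [PO₄³⁻] = 2s; let s denote this solubility.
Ksp = [Ca²⁺]^3[PO₄³⁻]^2 = (3s)^3 · (2s)^2 = 108s^5
108s^5 = 2.9×10⁻³³  ⇒  s^5 = 2.7×10⁻³⁵
s = (2.7×10⁻³⁵)^(1/5) = 1.2×10⁻⁷ mol L⁻¹

1.2×10⁻⁷ M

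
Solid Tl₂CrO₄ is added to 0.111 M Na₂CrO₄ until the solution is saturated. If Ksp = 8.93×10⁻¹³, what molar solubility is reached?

1.42×10⁻⁶ M

Tl₂CrO₄(s) ⇌ 2 Tl⁺(aq) + CrO₄²⁻(aq)
CrO₄²⁻ is already present at 0.111 M. If s mol/L of Tl₂CrO₄ dissolves, [Tl⁺] = 2s while [CrO₄²⁻] ≈ 0.111 M.
Ksp = [Tl⁺]^2[CrO₄²⁻] = (2s)^2(0.111)
(2s)^2 = 8.93×10⁻¹³ / (0.111) = 8.05×10⁻¹²
s = 1.42×10⁻⁶ M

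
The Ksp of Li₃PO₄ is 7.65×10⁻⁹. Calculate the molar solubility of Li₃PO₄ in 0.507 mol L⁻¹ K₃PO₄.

8.24×10⁻⁴ M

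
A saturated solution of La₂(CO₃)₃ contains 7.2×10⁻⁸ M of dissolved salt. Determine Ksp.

Ksp = 2.1×10⁻³⁴

La₂(CO₃)₃(s) ⇌ 2 La³⁺(aq) + 3 CO₃²⁻(aq)
Call the molar solubility s, so that [La³⁺] = 2s and [CO₃²⁻] = 3s.
Ksp = [La³⁺]^2[CO₃²⁻]^3 = (2s)^2 · (3s)^3 = 108s^5
Ksp = 108 × (7.2×10⁻⁸)^5 = 2.1×10⁻³⁴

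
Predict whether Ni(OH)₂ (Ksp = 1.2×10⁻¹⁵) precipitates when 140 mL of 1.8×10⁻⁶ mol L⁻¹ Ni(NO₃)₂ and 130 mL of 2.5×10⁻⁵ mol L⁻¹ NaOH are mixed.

No

The combined volume is 270 mL.
[Ni²⁺] = (1.8×10⁻⁶)(140)/270 = 9.3×10⁻⁷ mol L⁻¹
[OH⁻] = (2.5×10⁻⁵)(130)/270 = 1.2×10⁻⁵ mol L⁻¹
Q = [Ni²⁺][OH⁻]^2 = 1.4×10⁻¹⁶
Since Q (1.4×10⁻¹⁶) is less than Ksp (1.2×10⁻¹⁵), no Ni(OH)₂ precipitates.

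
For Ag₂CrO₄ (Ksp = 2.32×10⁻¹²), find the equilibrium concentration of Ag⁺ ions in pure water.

Ag₂CrO₄(s) ⇌ 2 Ag⁺(aq) + CrO₄²⁻(aq)
If s mol/L of Ag₂CrO₄ dissolves, [Ag⁺] = 2s and [CrO₄²⁻] = s.
Ksp = [Ag⁺]^2[CrO₄²⁻] = (2s)^2 · s = 4s^3 = 2.32×10⁻¹²
s = 8.34×10⁻⁵ M
[Ag⁺] = 2s = 1.67×10⁻⁴ M

1.67×10⁻⁴ M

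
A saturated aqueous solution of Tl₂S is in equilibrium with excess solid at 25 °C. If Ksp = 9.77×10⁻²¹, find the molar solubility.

1.35×10⁻⁷ M

Tl₂S(s) ⇌ 2 Tl⁺(aq) + S²⁻(aq)
If s mol/L of Tl₂S dissolves, [Tl⁺] = 2s and [S²⁻] = s.
Ksp = [Tl⁺]^2[S²⁻] = (2s)^2 · s = 4s^3
4s^3 = 9.77×10⁻²¹  ⇒  s^3 = 2.44×10⁻²¹
Taking the 3rd root, s = 1.35×10⁻⁷ M.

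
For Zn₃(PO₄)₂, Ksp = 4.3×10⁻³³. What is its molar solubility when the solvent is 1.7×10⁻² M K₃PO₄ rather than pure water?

8.2×10⁻¹¹ M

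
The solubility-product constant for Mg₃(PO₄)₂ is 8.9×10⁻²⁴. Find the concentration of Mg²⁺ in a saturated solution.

2.9×10⁻⁵ M

Mg₃(PO₄)₂(s) ⇌ 3 Mg²⁺(aq) + 2 PO₄³⁻(aq)
Call the molar solubility s, so that [Mg²⁺] = 3s and [PO₄³⁻] = 2s.
Ksp = [Mg²⁺]^3[PO₄³⁻]^2 = (3s)^3 · (2s)^2 = 108s^5 = 8.9×10⁻²⁴
s = 9.6×10⁻⁶ mol/L
[Mg²⁺] = 3s = 2.9×10⁻⁵ mol/L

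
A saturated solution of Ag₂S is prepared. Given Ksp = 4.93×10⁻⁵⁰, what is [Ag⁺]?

Ag₂S(s) ⇌ 2 Ag⁺(aq) + S²⁻(aq)
With molar solubility s: [Ag⁺] = 2s, [S²⁻] = s.
Ksp = [Ag⁺]^2[S²⁻] = (2s)^2 · s = 4s^3 = 4.93×10⁻⁵⁰
s = 2.31×10⁻¹⁷ mol/L
[Ag⁺] = 2s = 4.62×10⁻¹⁷ mol/L

4.62×10⁻¹⁷ M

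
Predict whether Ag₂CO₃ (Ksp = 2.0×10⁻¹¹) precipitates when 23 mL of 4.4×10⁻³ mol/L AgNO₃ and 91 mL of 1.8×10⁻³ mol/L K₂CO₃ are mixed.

Yes

After mixing, V = 23 mL + 91 mL = 114 mL.
[Ag⁺] = (4.4×10⁻³)(23)/114 = 8.9×10⁻⁴ mol/L
[CO₃²⁻] = (1.8×10⁻³)(91)/114 = 1.4×10⁻³ mol/L
Q = [Ag⁺]^2[CO₃²⁻] = 1.1×10⁻⁹
Q = 1.1×10⁻⁹ > Ksp = 2.0×10⁻¹¹, so the solution is supersaturated and Ag₂CO₃ precipitates.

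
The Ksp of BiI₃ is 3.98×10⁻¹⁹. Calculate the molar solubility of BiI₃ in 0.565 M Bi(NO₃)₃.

2.97×10⁻⁷ M

BiI₃(s) ⇌ Bi³⁺(aq) + 3 I⁻(aq)
Let s be the solubility of BiI₃ here. The common ion gives [Bi³⁺] ≈ 0.565 M, and [I⁻] = 3s.
Ksp = [Bi³⁺][I⁻]^3 = (0.565)(3s)^3
(3s)^3 = 3.98×10⁻¹⁹ / (0.565) = 7.04×10⁻¹⁹
s = 2.97×10⁻⁷ M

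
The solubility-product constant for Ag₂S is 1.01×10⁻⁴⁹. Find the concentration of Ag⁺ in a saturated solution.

5.87×10⁻¹⁷ M

Ag₂S(s) ⇌ 2 Ag⁺(aq) + S²⁻(aq)
Let s be the molar solubility. Then [Ag⁺] = 2s and [S²⁻] = s.
Ksp = [Ag⁺]^2[S²⁻] = (2s)^2 · s = 4s^3 = 1.01×10⁻⁴⁹
s = 2.93×10⁻¹⁷ M
[Ag⁺] = 2s = 5.87×10⁻¹⁷ M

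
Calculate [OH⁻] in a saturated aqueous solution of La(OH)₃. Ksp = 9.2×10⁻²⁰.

2.3×10⁻⁵ M

La(OH)₃(s) ⇌ La³⁺(aq) + 3 OH⁻(aq)
For each mole of La(OH)₃ that dissolves per liter, [La³⁺] = s and [OH⁻] = 3s; let s denote this solubility.
Ksp = [La³⁺][OH⁻]^3 = s · (3s)^3 = 27s^4 = 9.2×10⁻²⁰
s = 7.6×10⁻⁶ mol L⁻¹
[OH⁻] = 3s = 2.3×10⁻⁵ mol L⁻¹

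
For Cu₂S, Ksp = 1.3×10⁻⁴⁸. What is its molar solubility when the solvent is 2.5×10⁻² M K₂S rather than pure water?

Cu₂S(s) ⇌ 2 Cu⁺(aq) + S²⁻(aq)
With S²⁻ already at 2.5×10⁻² M and s small, take [S²⁻] ≈ 2.5×10⁻² M and [Cu⁺] = 2s.
Ksp = [Cu⁺]^2[S²⁻] = (2s)^2(2.5×10⁻²)
(2s)^2 = 1.3×10⁻⁴⁸ / (2.5×10⁻²) = 5.2×10⁻⁴⁷
s = 3.6×10⁻²⁴ M

3.6×10⁻²⁴ M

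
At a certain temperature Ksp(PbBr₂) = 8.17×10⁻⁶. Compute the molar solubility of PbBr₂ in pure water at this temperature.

PbBr₂(s) ⇌ Pb²⁺(aq) + 2 Br⁻(aq)
For each mole of PbBr₂ that dissolves per liter, [Pb²⁺] = s and [Br⁻] = 2s; let s denote this solubility.
Ksp = [Pb²⁺][Br⁻]^2 = s · (2s)^2 = 4s^3
4s^3 = 8.17×10⁻⁶  ⇒  s^3 = 2.04×10⁻⁶
s = (2.04×10⁻⁶)^(1/3) = 1.27×10⁻² M

1.27×10⁻² M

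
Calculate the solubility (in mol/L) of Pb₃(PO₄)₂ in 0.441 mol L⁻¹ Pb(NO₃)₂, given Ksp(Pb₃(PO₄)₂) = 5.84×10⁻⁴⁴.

Pb₃(PO₄)₂(s) ⇌ 3 Pb²⁺(aq) + 2 PO₄³⁻(aq)
Pb²⁺ is already present at 0.441 mol L⁻¹. If s mol/L of Pb₃(PO₄)₂ dissolves, [PO₄³⁻] = 2s while [Pb²⁺] ≈ 0.441 mol L⁻¹.
Ksp = [Pb²⁺]^3[PO₄³⁻]^2 = (0.441)^3(2s)^2
(2s)^2 = 5.84×10⁻⁴⁴ / (0.441)^3 = 6.81×10⁻⁴³
s = 4.13×10⁻²² mol L⁻¹

4.13×10⁻²² M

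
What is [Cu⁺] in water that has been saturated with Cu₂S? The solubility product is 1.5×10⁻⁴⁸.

1.4×10⁻¹⁶ M

Cu₂S(s) ⇌ 2 Cu⁺(aq) + S²⁻(aq)
Call the molar solubility s, so that [Cu⁺] = 2s and [S²⁻] = s.
Ksp = [Cu⁺]^2[S²⁻] = (2s)^2 · s = 4s^3 = 1.5×10⁻⁴⁸
s = 7.2×10⁻¹⁷ mol L⁻¹
[Cu⁺] = 2s = 1.4×10⁻¹⁶ mol L⁻¹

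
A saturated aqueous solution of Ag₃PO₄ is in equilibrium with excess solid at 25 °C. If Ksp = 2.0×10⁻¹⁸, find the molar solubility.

1.6×10⁻⁵ M

Ag₃PO₄(s) ⇌ 3 Ag⁺(aq) + PO₄³⁻(aq)
With molar solubility s: [Ag⁺] = 3s, [PO₄³⁻] = s.
Ksp = [Ag⁺]^3[PO₄³⁻] = (3s)^3 · s = 27s^4
27s^4 = 2.0×10⁻¹⁸  ⇒  s^4 = 7.4×10⁻²⁰
s = (7.4×10⁻²⁰)^(1/4) = 1.6×10⁻⁵ mol L⁻¹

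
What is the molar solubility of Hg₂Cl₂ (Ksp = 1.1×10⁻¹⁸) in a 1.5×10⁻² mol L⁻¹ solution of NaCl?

4.9×10⁻¹⁵ M

Hg₂Cl₂(s) ⇌ Hg₂²⁺(aq) + 2 Cl⁻(aq)
The solution already contains Cl⁻ at 1.5×10⁻² mol L⁻¹. Let s be the molar solubility of Hg₂Cl₂.
[Cl⁻] ≈ 1.5×10⁻² mol L⁻¹ (common ion dominates); [Hg₂²⁺] = s.
Ksp = [Hg₂²⁺][Cl⁻]^2 = s(1.5×10⁻²)^2
s = 1.1×10⁻¹⁸ / (1.5×10⁻²)^2 = 4.9×10⁻¹⁵
s = 4.9×10⁻¹⁵ mol L⁻¹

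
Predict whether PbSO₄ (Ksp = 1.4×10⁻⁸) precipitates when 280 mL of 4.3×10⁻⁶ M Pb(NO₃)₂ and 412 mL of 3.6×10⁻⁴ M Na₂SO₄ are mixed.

No

After mixing, V = 280 mL + 412 mL = 692 mL.
[Pb²⁺] = (4.3×10⁻⁶)(280)/692 = 1.7×10⁻⁶ M
[SO₄²⁻] = (3.6×10⁻⁴)(412)/692 = 2.1×10⁻⁴ M
Q = [Pb²⁺][SO₄²⁻] = 3.7×10⁻¹⁰
Since Q (3.7×10⁻¹⁰) is less than Ksp (1.4×10⁻⁸), no PbSO₄ precipitates.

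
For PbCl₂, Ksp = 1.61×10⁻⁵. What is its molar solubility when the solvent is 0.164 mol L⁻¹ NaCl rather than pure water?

5.99×10⁻⁴ M

PbCl₂(s) ⇌ Pb²⁺(aq) + 2 Cl⁻(aq)
Let s be the solubility of PbCl₂ here. The common ion gives [Cl⁻] ≈ 0.164 mol L⁻¹, and [Pb²⁺] = s.
Ksp = [Pb²⁺][Cl⁻]^2 = s(0.164)^2
s = 1.61×10⁻⁵ / (0.164)^2 = 5.99×10⁻⁴
s = 5.99×10⁻⁴ mol L⁻¹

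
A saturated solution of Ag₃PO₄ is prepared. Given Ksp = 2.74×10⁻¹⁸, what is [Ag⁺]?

Ag₃PO₄(s) ⇌ 3 Ag⁺(aq) + PO₄³⁻(aq)
If s mol/L of Ag₃PO₄ dissolves, [Ag⁺] = 3s and [PO₄³⁻] = s.
Ksp = [Ag⁺]^3[PO₄³⁻] = (3s)^3 · s = 27s^4 = 2.74×10⁻¹⁸
s = 1.78×10⁻⁵ mol L⁻¹
[Ag⁺] = 3s = 5.35×10⁻⁵ mol L⁻¹

5.35×10⁻⁵ M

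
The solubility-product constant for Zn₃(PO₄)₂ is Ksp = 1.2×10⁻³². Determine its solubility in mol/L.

Zn₃(PO₄)₂(s) ⇌ 3 Zn²⁺(aq) + 2 PO₄³⁻(aq)
If s mol/L of Zn₃(PO₄)₂ dissolves, [Zn²⁺] = 3s and [PO₄³⁻] = 2s.
Ksp = [Zn²⁺]^3[PO₄³⁻]^2 = (3s)^3 · (2s)^2 = 108s^5
108s^5 = 1.2×10⁻³²  ⇒  s^5 = 1.1×10⁻³⁴
Taking the 5th root, s = 1.6×10⁻⁷ mol/L.

1.6×10⁻⁷ M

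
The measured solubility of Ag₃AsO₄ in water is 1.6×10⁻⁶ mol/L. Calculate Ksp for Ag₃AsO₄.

Ag₃AsO₄(s) ⇌ 3 Ag⁺(aq) + AsO₄³⁻(aq)
With molar solubility s: [Ag⁺] = 3s, [AsO₄³⁻] = s.
Ksp = [Ag⁺]^3[AsO₄³⁻] = (3s)^3 · s = 27s^4
Ksp = 27 × (1.6×10⁻⁶)^4 = 1.8×10⁻²²

Ksp = 1.8×10⁻²²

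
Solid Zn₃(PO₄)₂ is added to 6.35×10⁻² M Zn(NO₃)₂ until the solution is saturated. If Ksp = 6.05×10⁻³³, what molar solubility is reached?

2.43×10⁻¹⁵ M

Zn₃(PO₄)₂(s) ⇌ 3 Zn²⁺(aq) + 2 PO₄³⁻(aq)
The solution already contains Zn²⁺ at 6.35×10⁻² M. Let s be the molar solubility of Zn₃(PO₄)₂.
[Zn²⁺] ≈ 6.35×10⁻² M (common ion dominates); [PO₄³⁻] = 2s.
Ksp = [Zn²⁺]^3[PO₄³⁻]^2 = (6.35×10⁻²)^3(2s)^2
(2s)^2 = 6.05×10⁻³³ / (6.35×10⁻²)^3 = 2.36×10⁻²⁹
s = 2.43×10⁻¹⁵ M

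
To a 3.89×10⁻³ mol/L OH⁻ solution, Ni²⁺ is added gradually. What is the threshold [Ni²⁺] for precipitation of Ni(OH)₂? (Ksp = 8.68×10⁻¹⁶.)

5.74×10⁻¹¹ M

The threshold for precipitation is Q = Ksp.
Ni(OH)₂(s) ⇌ Ni²⁺(aq) + 2 OH⁻(aq)
Ksp = [Ni²⁺][OH⁻]^2 = [Ni²⁺](3.89×10⁻³)^2
[Ni²⁺] = 8.68×10⁻¹⁶ / (3.89×10⁻³)^2 = 5.74×10⁻¹¹
[Ni²⁺] = 5.74×10⁻¹¹ mol/L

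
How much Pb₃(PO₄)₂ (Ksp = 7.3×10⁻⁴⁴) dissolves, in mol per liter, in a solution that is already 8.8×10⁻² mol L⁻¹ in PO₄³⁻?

7.0×10⁻¹⁵ M

Pb₃(PO₄)₂(s) ⇌ 3 Pb²⁺(aq) + 2 PO₄³⁻(aq)
Let s be the solubility of Pb₃(PO₄)₂ here. The common ion gives [PO₄³⁻] ≈ 8.8×10⁻² mol L⁻¹, and [Pb²⁺] = 3s.
Ksp = [Pb²⁺]^3[PO₄³⁻]^2 = (3s)^3(8.8×10⁻²)^2
(3s)^3 = 7.3×10⁻⁴⁴ / (8.8×10⁻²)^2 = 9.4×10⁻⁴²
s = 7.0×10⁻¹⁵ mol L⁻¹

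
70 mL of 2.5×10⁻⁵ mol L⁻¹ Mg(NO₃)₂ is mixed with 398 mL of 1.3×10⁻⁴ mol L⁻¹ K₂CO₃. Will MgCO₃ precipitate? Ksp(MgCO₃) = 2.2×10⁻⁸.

The combined volume is 468 mL.
[Mg²⁺] = (2.5×10⁻⁵)(70)/468 = 3.7×10⁻⁶ mol L⁻¹
[CO₃²⁻] = (1.3×10⁻⁴)(398)/468 = 1.1×10⁻⁴ mol L⁻¹
Q = [Mg²⁺][CO₃²⁻] = 4.1×10⁻¹⁰
Since Q (4.1×10⁻¹⁰) is less than Ksp (2.2×10⁻⁸), no MgCO₃ precipitates.

No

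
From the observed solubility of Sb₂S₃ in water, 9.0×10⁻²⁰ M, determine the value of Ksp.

Ksp = 6.4×10⁻⁹⁴

Sb₂S₃(s) ⇌ 2 Sb³⁺(aq) + 3 S²⁻(aq)
For each mole of Sb₂S₃ that dissolves per liter, [Sb³⁺] = 2s and [S²⁻] = 3s; let s denote this solubility.
Ksp = [Sb³⁺]^2[S²⁻]^3 = (2s)^2 · (3s)^3 = 108s^5
Ksp = 108 × (9.0×10⁻²⁰)^5 = 6.4×10⁻⁹⁴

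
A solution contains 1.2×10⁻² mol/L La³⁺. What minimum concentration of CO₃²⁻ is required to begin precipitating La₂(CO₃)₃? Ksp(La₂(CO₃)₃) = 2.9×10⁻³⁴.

The threshold for precipitation is Q = Ksp.
La₂(CO₃)₃(s) ⇌ 2 La³⁺(aq) + 3 CO₃²⁻(aq)
Ksp = [La³⁺]^2[CO₃²⁻]^3 = [CO₃²⁻]^3(1.2×10⁻²)^2
[CO₃²⁻]^3 = 2.9×10⁻³⁴ / (1.2×10⁻²)^2 = 2.0×10⁻³⁰
[CO₃²⁻] = 1.3×10⁻¹⁰ mol/L

1.3×10⁻¹⁰ M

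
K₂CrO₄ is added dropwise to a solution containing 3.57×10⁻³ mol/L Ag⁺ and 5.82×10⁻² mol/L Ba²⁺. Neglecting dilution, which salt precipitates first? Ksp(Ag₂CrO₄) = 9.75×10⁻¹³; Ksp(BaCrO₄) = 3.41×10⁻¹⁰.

BaCrO₄

A salt starts to precipitate once the ion product Q reaches its Ksp.
For Ag₂CrO₄: [CrO₄²⁻] = (Ksp/[Ag⁺]^2) = 7.65×10⁻⁸ mol/L
For BaCrO₄: [CrO₄²⁻] = (Ksp/[Ba²⁺]) = 5.86×10⁻⁹ mol/L
BaCrO₄ requires the lower [CrO₄²⁻], so it precipitates first.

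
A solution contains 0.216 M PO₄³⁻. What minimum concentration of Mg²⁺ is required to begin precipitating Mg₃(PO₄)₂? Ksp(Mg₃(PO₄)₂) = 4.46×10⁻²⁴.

Each salt precipitates once Q = Ksp for that salt.
Mg₃(PO₄)₂(s) ⇌ 3 Mg²⁺(aq) + 2 PO₄³⁻(aq)
Ksp = [Mg²⁺]^3[PO₄³⁻]^2 = [Mg²⁺]^3(0.216)^2
[Mg²⁺]^3 = 4.46×10⁻²⁴ / (0.216)^2 = 9.56×10⁻²³
[Mg²⁺] = 4.57×10⁻⁸ M

4.57×10⁻⁸ M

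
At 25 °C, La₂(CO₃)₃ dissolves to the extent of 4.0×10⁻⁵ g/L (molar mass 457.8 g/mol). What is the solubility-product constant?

Convert to molarity: s = 4.0×10⁻⁵ / 457.8 = 8.737×10⁻⁸ mol/L
La₂(CO₃)₃(s) ⇌ 2 La³⁺(aq) + 3 CO₃²⁻(aq)
Call the molar solubility s, so that [La³⁺] = 2s and [CO₃²⁻] = 3s.
Ksp = [La³⁺]^2[CO₃²⁻]^3 = (2s)^2 · (3s)^3 = 108s^5
Ksp = 108 × (8.737×10⁻⁸)^5 = 5.5×10⁻³⁴

Ksp = 5.5×10⁻³⁴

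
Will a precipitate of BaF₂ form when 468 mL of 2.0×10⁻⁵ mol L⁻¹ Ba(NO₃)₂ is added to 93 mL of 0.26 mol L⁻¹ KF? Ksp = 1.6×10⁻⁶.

After mixing, V = 468 mL + 93 mL = 561 mL.
[Ba²⁺] = (2.0×10⁻⁵)(468)/561 = 1.7×10⁻⁵ mol L⁻¹
[F⁻] = (0.26)(93)/561 = 4.3×10⁻² mol L⁻¹
Q = [Ba²⁺][F⁻]^2 = 3.1×10⁻⁸
Q < Ksp (3.1×10⁻⁸ vs 1.6×10⁻⁶); the solution remains unsaturated and no precipitate forms.

No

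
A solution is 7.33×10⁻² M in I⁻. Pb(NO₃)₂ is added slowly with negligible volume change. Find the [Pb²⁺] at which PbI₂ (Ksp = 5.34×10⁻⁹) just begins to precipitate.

Each salt precipitates once Q = Ksp for that salt.
PbI₂(s) ⇌ Pb²⁺(aq) + 2 I⁻(aq)
Ksp = [Pb²⁺][I⁻]^2 = [Pb²⁺](7.33×10⁻²)^2
[Pb²⁺] = 5.34×10⁻⁹ / (7.33×10⁻²)^2 = 9.94×10⁻⁷
[Pb²⁺] = 9.94×10⁻⁷ M

9.94×10⁻⁷ M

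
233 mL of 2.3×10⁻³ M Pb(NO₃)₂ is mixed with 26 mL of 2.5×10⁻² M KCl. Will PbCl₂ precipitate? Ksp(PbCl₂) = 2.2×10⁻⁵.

After mixing, V = 233 mL + 26 mL = 259 mL.
[Pb²⁺] = (2.3×10⁻³)(233)/259 = 2.1×10⁻³ M
[Cl⁻] = (2.5×10⁻²)(26)/259 = 2.5×10⁻³ M
Q = [Pb²⁺][Cl⁻]^2 = 1.3×10⁻⁸
Since Q (1.3×10⁻⁸) is less than Ksp (2.2×10⁻⁵), no PbCl₂ precipitates.

No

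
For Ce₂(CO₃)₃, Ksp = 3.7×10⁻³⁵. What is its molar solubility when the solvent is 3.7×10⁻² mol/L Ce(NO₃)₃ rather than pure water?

Ce₂(CO₃)₃(s) ⇌ 2 Ce³⁺(aq) + 3 CO₃²⁻(aq)
The solution already contains Ce³⁺ at 3.7×10⁻² mol/L. Let s be the molar solubility of Ce₂(CO₃)₃.
[Ce³⁺] ≈ 3.7×10⁻² mol/L (common ion dominates); [CO₃²⁻] = 3s.
Ksp = [Ce³⁺]^2[CO₃²⁻]^3 = (3.7×10⁻²)^2(3s)^3
(3s)^3 = 3.7×10⁻³⁵ / (3.7×10⁻²)^2 = 2.7×10⁻³²
s = 1.0×10⁻¹¹ mol/L

1.0×10⁻¹¹ M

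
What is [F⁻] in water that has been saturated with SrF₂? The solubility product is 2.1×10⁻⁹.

1.6×10⁻³ M

SrF₂(s) ⇌ Sr²⁺(aq) + 2 F⁻(aq)
Call the molar solubility s, so that [Sr²⁺] = s and [F⁻] = 2s.
Ksp = [Sr²⁺][F⁻]^2 = s · (2s)^2 = 4s^3 = 2.1×10⁻⁹
s = 8.1×10⁻⁴ mol/L
[F⁻] = 2s = 1.6×10⁻³ mol/L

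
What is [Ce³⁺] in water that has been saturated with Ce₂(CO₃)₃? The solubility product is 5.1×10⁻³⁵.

1.1×10⁻⁷ M

Ce₂(CO₃)₃(s) ⇌ 2 Ce³⁺(aq) + 3 CO₃²⁻(aq)
Let s be the molar solubility. Then [Ce³⁺] = 2s and [CO₃²⁻] = 3s.
Ksp = [Ce³⁺]^2[CO₃²⁻]^3 = (2s)^2 · (3s)^3 = 108s^5 = 5.1×10⁻³⁵
s = 5.4×10⁻⁸ mol L⁻¹
[Ce³⁺] = 2s = 1.1×10⁻⁷ mol L⁻¹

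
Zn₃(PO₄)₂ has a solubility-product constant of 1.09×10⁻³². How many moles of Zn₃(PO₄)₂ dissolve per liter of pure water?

1.59×10⁻⁷ M

Zn₃(PO₄)₂(s) ⇌ 3 Zn²⁺(aq) + 2 PO₄³⁻(aq)
If s mol/L of Zn₃(PO₄)₂ dissolves, [Zn²⁺] = 3s and [PO₄³⁻] = 2s.
Ksp = [Zn²⁺]^3[PO₄³⁻]^2 = (3s)^3 · (2s)^2 = 108s^5
108s^5 = 1.09×10⁻³²  ⇒  s^5 = 1.01×10⁻³⁴
s = (1.01×10⁻³⁴)^(1/5) = 1.59×10⁻⁷ mol L⁻¹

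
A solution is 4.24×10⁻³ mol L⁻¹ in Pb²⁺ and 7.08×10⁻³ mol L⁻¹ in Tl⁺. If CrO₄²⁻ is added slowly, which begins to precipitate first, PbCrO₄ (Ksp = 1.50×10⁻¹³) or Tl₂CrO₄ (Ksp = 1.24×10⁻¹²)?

A salt starts to precipitate once the ion product Q reaches its Ksp.
For PbCrO₄: [CrO₄²⁻] = (Ksp/[Pb²⁺]) = 3.54×10⁻¹¹ mol L⁻¹
For Tl₂CrO₄: [CrO₄²⁻] = (Ksp/[Tl⁺]^2) = 2.47×10⁻⁸ mol L⁻¹
PbCrO₄ requires the lower [CrO₄²⁻], so it precipitates first.

PbCrO₄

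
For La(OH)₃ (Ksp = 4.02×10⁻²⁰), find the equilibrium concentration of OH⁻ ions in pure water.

La(OH)₃(s) ⇌ La³⁺(aq) + 3 OH⁻(aq)
With molar solubility s: [La³⁺] = s, [OH⁻] = 3s.
Ksp = [La³⁺][OH⁻]^3 = s · (3s)^3 = 27s^4 = 4.02×10⁻²⁰
s = 6.21×10⁻⁶ mol/L
[OH⁻] = 3s = 1.86×10⁻⁵ mol/L

1.86×10⁻⁵ M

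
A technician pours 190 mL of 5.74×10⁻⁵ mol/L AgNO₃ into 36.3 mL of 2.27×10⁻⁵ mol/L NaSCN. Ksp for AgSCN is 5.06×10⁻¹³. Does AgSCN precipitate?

After mixing, V = 190 mL + 36.3 mL = 226.3 mL.
[Ag⁺] = (5.74×10⁻⁵)(190)/226.3 = 4.82×10⁻⁵ mol/L
[SCN⁻] = (2.27×10⁻⁵)(36.3)/226.3 = 3.64×10⁻⁶ mol/L
Q = [Ag⁺][SCN⁻] = 1.75×10⁻¹⁰
Q = 1.75×10⁻¹⁰ > Ksp = 5.06×10⁻¹³, so the solution is supersaturated and AgSCN precipitates.

Yes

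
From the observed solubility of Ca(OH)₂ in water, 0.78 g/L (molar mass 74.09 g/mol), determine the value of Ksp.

Molar solubility s = (0.78 g/L) / (74.09 g/mol) = 1.053×10⁻² mol/L
Ca(OH)₂(s) ⇌ Ca²⁺(aq) + 2 OH⁻(aq)
For each mole of Ca(OH)₂ that dissolves per liter, [Ca²⁺] = s and [OH⁻] = 2s; let s denote this solubility.
Ksp = [Ca²⁺][OH⁻]^2 = s · (2s)^2 = 4s^3
Ksp = 4 × (1.053×10⁻²)^3 = 4.7×10⁻⁶

Ksp = 4.7×10⁻⁶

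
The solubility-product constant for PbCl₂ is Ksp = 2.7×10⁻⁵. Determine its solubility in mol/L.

PbCl₂(s) ⇌ Pb²⁺(aq) + 2 Cl⁻(aq)
For each mole of PbCl₂ that dissolves per liter, [Pb²⁺] = s and [Cl⁻] = 2s; let s denote this solubility.
Ksp = [Pb²⁺][Cl⁻]^2 = s · (2s)^2 = 4s^3
4s^3 = 2.7×10⁻⁵  ⇒  s^3 = 6.8×10⁻⁶
s = (6.8×10⁻⁶)^(1/3) = 1.9×10⁻² mol L⁻¹

1.9×10⁻² M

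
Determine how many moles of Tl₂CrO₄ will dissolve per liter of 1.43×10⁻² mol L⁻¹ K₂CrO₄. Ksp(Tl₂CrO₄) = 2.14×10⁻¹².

6.12×10⁻⁶ M

Tl₂CrO₄(s) ⇌ 2 Tl⁺(aq) + CrO₄²⁻(aq)
The solution already contains CrO₄²⁻ at 1.43×10⁻² mol L⁻¹. Let s be the molar solubility of Tl₂CrO₄.
[CrO₄²⁻] ≈ 1.43×10⁻² mol L⁻¹ (common ion dominates); [Tl⁺] = 2s.
Ksp = [Tl⁺]^2[CrO₄²⁻] = (2s)^2(1.43×10⁻²)
(2s)^2 = 2.14×10⁻¹² / (1.43×10⁻²) = 1.50×10⁻¹⁰
s = 6.12×10⁻⁶ mol L⁻¹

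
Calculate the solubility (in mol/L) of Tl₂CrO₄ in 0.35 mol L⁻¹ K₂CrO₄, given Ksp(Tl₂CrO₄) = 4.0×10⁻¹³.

5.3×10⁻⁷ M

Tl₂CrO₄(s) ⇌ 2 Tl⁺(aq) + CrO₄²⁻(aq)
CrO₄²⁻ is already present at 0.35 mol L⁻¹. If s mol/L of Tl₂CrO₄ dissolves, [Tl⁺] = 2s while [CrO₄²⁻] ≈ 0.35 mol L⁻¹.
Ksp = [Tl⁺]^2[CrO₄²⁻] = (2s)^2(0.35)
(2s)^2 = 4.0×10⁻¹³ / (0.35) = 1.1×10⁻¹²
s = 5.3×10⁻⁷ mol L⁻¹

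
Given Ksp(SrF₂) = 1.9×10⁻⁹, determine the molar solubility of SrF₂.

SrF₂(s) ⇌ Sr²⁺(aq) + 2 F⁻(aq)
Let s be the molar solubility. Then [Sr²⁺] = s and [F⁻] = 2s.
Ksp = [Sr²⁺][F⁻]^2 = s · (2s)^2 = 4s^3
4s^3 = 1.9×10⁻⁹  ⇒  s^3 = 4.8×10⁻¹⁰
s = (4.8×10⁻¹⁰)^(1/3) = 7.8×10⁻⁴ mol L⁻¹

7.8×10⁻⁴ M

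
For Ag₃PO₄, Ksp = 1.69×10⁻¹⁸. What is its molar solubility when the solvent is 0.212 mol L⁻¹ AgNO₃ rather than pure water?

1.77×10⁻¹⁶ M

Ag₃PO₄(s) ⇌ 3 Ag⁺(aq) + PO₄³⁻(aq)
With Ag⁺ already at 0.212 mol L⁻¹ and s small, take [Ag⁺] ≈ 0.212 mol L⁻¹ and [PO₄³⁻] = s.
Ksp = [Ag⁺]^3[PO₄³⁻] = (0.212)^3s
s = 1.69×10⁻¹⁸ / (0.212)^3 = 1.77×10⁻¹⁶
s = 1.77×10⁻¹⁶ mol L⁻¹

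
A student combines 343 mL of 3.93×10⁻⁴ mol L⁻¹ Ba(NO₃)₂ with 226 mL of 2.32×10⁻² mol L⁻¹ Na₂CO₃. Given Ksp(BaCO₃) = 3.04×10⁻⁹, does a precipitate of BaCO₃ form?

The combined volume is 569 mL.
[Ba²⁺] = (3.93×10⁻⁴)(343)/569 = 2.37×10⁻⁴ mol L⁻¹
[CO₃²⁻] = (2.32×10⁻²)(226)/569 = 9.21×10⁻³ mol L⁻¹
Q = [Ba²⁺][CO₃²⁻] = 2.18×10⁻⁶
Because Q > Ksp (2.18×10⁻⁶ vs 3.04×10⁻⁹), a precipitate of BaCO₃ forms.

Yes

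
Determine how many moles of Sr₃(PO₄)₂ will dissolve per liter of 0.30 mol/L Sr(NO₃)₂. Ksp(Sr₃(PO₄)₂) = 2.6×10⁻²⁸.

Sr₃(PO₄)₂(s) ⇌ 3 Sr²⁺(aq) + 2 PO₄³⁻(aq)
The solution already contains Sr²⁺ at 0.30 mol/L. Let s be the molar solubility of Sr₃(PO₄)₂.
[Sr²⁺] ≈ 0.30 mol/L (common ion dominates); [PO₄³⁻] = 2s.
Ksp = [Sr²⁺]^3[PO₄³⁻]^2 = (0.30)^3(2s)^2
(2s)^2 = 2.6×10⁻²⁸ / (0.30)^3 = 9.6×10⁻²⁷
s = 4.9×10⁻¹⁴ mol/L

4.9×10⁻¹⁴ M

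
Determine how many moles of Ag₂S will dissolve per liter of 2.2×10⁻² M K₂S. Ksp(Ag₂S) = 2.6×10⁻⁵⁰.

5.4×10⁻²⁵ M

Ag₂S(s) ⇌ 2 Ag⁺(aq) + S²⁻(aq)
S²⁻ is already present at 2.2×10⁻² M. If s mol/L of Ag₂S dissolves, [Ag⁺] = 2s while [S²⁻] ≈ 2.2×10⁻² M.
Ksp = [Ag⁺]^2[S²⁻] = (2s)^2(2.2×10⁻²)
(2s)^2 = 2.6×10⁻⁵⁰ / (2.2×10⁻²) = 1.2×10⁻⁴⁸
s = 5.4×10⁻²⁵ M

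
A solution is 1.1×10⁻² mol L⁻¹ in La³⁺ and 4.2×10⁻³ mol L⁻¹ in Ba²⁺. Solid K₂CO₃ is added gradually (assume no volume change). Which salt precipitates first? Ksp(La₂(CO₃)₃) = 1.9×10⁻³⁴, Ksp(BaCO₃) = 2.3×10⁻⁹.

La₂(CO₃)₃

Precipitation of each salt begins when its ion product equals Ksp.
For La₂(CO₃)₃: [CO₃²⁻] = (Ksp/[La³⁺]^2)^(1/3) = 1.2×10⁻¹⁰ mol L⁻¹
For BaCO₃: [CO₃²⁻] = (Ksp/[Ba²⁺]) = 5.5×10⁻⁷ mol L⁻¹
Since La₂(CO₃)₃ needs less CO₃²⁻ to reach saturation, it precipitates first.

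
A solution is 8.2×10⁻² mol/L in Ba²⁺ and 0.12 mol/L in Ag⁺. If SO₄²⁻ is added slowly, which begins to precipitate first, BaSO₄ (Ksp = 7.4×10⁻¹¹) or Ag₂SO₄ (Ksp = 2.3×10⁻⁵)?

Precipitation begins when Q = Ksp.
For BaSO₄: [SO₄²⁻] = (Ksp/[Ba²⁺]) = 9.0×10⁻¹⁰ mol/L
For Ag₂SO₄: [SO₄²⁻] = (Ksp/[Ag⁺]^2) = 1.6×10⁻³ mol/L
Since BaSO₄ needs less SO₄²⁻ to reach saturation, it precipitates first.

BaSO₄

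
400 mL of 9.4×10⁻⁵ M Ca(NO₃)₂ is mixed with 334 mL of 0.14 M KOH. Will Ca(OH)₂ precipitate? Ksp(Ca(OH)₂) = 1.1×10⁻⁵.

No

Total volume after mixing = 400 + 334 = 734 mL.
[Ca²⁺] = (9.4×10⁻⁵)(400)/734 = 5.1×10⁻⁵ M
[OH⁻] = (0.14)(334)/734 = 6.4×10⁻² M
Q = [Ca²⁺][OH⁻]^2 = 2.1×10⁻⁷
Q < Ksp (2.1×10⁻⁷ vs 1.1×10⁻⁵); the solution remains unsaturated and no precipitate forms.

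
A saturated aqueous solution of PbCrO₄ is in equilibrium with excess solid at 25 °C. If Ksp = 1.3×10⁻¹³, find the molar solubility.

PbCrO₄(s) ⇌ Pb²⁺(aq) + CrO₄²⁻(aq)
Call the molar solubility s, so that [Pb²⁺] = s and [CrO₄²⁻] = s.
Ksp = [Pb²⁺][CrO₄²⁻] = s · s = s^2
s^2 = 1.3×10⁻¹³
s = 3.6×10⁻⁷ mol/L

3.6×10⁻⁷ M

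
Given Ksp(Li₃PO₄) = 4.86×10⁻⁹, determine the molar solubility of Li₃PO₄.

Li₃PO₄(s) ⇌ 3 Li⁺(aq) + PO₄³⁻(aq)
Let s be the molar solubility. Then [Li⁺] = 3s and [PO₄³⁻] = s.
Ksp = [Li⁺]^3[PO₄³⁻] = (3s)^3 · s = 27s^4
27s^4 = 4.86×10⁻⁹  ⇒  s^4 = 1.80×10⁻¹⁰
Taking the 4th root, s = 3.66×10⁻³ mol/L.

3.66×10⁻³ M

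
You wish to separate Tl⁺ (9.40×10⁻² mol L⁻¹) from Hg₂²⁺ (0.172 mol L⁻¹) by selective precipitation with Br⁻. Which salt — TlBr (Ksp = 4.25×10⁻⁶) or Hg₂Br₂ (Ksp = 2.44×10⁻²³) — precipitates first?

Hg₂Br₂

A salt starts to precipitate once the ion product Q reaches its Ksp.
For TlBr: [Br⁻] = (Ksp/[Tl⁺]) = 4.52×10⁻⁵ mol L⁻¹
For Hg₂Br₂: [Br⁻] = (Ksp/[Hg₂²⁺])^(1/2) = 1.19×10⁻¹¹ mol L⁻¹
The smaller threshold [Br⁻] is reached first, so Hg₂Br₂ precipitates first.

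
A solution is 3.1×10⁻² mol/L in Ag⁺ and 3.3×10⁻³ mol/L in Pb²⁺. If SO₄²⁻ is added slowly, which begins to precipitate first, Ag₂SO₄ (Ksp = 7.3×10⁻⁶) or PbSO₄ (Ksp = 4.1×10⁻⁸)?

PbSO₄

Precipitation of each salt begins when its ion product equals Ksp.
For Ag₂SO₄: [SO₄²⁻] = (Ksp/[Ag⁺]^2) = 7.6×10⁻³ mol/L
For PbSO₄: [SO₄²⁻] = (Ksp/[Pb²⁺]) = 1.2×10⁻⁵ mol/L
The smaller threshold [SO₄²⁻] is reached first, so PbSO₄ precipitates first.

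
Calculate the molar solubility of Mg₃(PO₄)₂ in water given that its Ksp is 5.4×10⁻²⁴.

8.7×10⁻⁶ M

Mg₃(PO₄)₂(s) ⇌ 3 Mg²⁺(aq) + 2 PO₄³⁻(aq)
If s mol/L of Mg₃(PO₄)₂ dissolves, [Mg²⁺] = 3s and [PO₄³⁻] = 2s.
Ksp = [Mg²⁺]^3[PO₄³⁻]^2 = (3s)^3 · (2s)^2 = 108s^5
108s^5 = 5.4×10⁻²⁴  ⇒  s^5 = 5.0×10⁻²⁶
s = 8.7×10⁻⁶ M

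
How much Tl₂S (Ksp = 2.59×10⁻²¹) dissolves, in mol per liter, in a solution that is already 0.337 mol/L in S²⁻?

Tl₂S(s) ⇌ 2 Tl⁺(aq) + S²⁻(aq)
With S²⁻ already at 0.337 mol/L and s small, take [S²⁻] ≈ 0.337 mol/L and [Tl⁺] = 2s.
Ksp = [Tl⁺]^2[S²⁻] = (2s)^2(0.337)
(2s)^2 = 2.59×10⁻²¹ / (0.337) = 7.69×10⁻²¹
s = 4.38×10⁻¹¹ mol/L

4.38×10⁻¹¹ M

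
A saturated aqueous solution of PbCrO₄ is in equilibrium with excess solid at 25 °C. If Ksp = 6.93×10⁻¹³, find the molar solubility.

8.32×10⁻⁷ M

PbCrO₄(s) ⇌ Pb²⁺(aq) + CrO₄²⁻(aq)
With molar solubility s: [Pb²⁺] = s, [CrO₄²⁻] = s.
Ksp = [Pb²⁺][CrO₄²⁻] = s · s = s^2
s^2 = 6.93×10⁻¹³
s = (6.93×10⁻¹³)^(1/2) = 8.32×10⁻⁷ mol L⁻¹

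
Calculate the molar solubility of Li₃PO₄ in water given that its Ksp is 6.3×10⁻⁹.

Li₃PO₄(s) ⇌ 3 Li⁺(aq) + PO₄³⁻(aq)
If s mol/L of Li₃PO₄ dissolves, [Li⁺] = 3s and [PO₄³⁻] = s.
Ksp = [Li⁺]^3[PO₄³⁻] = (3s)^3 · s = 27s^4
27s^4 = 6.3×10⁻⁹  ⇒  s^4 = 2.3×10⁻¹⁰
s = 3.9×10⁻³ mol L⁻¹

3.9×10⁻³ M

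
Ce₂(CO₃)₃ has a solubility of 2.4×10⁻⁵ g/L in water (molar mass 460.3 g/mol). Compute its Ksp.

Ksp = 4.2×10⁻³⁵

s = (2.4×10⁻⁵ g L⁻¹)/(460.3 g mol⁻¹) = 5.214×10⁻⁸ M
Ce₂(CO₃)₃(s) ⇌ 2 Ce³⁺(aq) + 3 CO₃²⁻(aq)
If s mol/L of Ce₂(CO₃)₃ dissolves, [Ce³⁺] = 2s and [CO₃²⁻] = 3s.
Ksp = [Ce³⁺]^2[CO₃²⁻]^3 = (2s)^2 · (3s)^3 = 108s^5
Ksp = 108 × (5.214×10⁻⁸)^5 = 4.2×10⁻³⁵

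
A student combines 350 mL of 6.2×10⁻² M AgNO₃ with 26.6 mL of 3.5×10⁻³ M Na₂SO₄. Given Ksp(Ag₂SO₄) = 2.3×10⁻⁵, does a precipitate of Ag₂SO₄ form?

Total volume after mixing = 350 + 26.6 = 376.6 mL.
[Ag⁺] = (6.2×10⁻²)(350)/376.6 = 5.8×10⁻² M
[SO₄²⁻] = (3.5×10⁻³)(26.6)/376.6 = 2.5×10⁻⁴ M
Q = [Ag⁺]^2[SO₄²⁻] = 8.2×10⁻⁷
Q < Ksp (8.2×10⁻⁷ vs 2.3×10⁻⁵); the solution remains unsaturated and no precipitate forms.

No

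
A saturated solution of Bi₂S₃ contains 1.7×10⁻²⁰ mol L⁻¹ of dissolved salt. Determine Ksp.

Ksp = 1.5×10⁻⁹⁷

Bi₂S₃(s) ⇌ 2 Bi³⁺(aq) + 3 S²⁻(aq)
Let s be the molar solubility. Then [Bi³⁺] = 2s and [S²⁻] = 3s.
Ksp = [Bi³⁺]^2[S²⁻]^3 = (2s)^2 · (3s)^3 = 108s^5
Ksp = 108 × (1.7×10⁻²⁰)^5 = 1.5×10⁻⁹⁷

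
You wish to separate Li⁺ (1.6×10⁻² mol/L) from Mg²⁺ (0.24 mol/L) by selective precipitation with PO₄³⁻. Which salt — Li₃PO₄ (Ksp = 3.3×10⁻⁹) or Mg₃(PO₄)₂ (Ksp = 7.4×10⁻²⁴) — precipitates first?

A salt starts to precipitate once the ion product Q reaches its Ksp.
For Li₃PO₄: [PO₄³⁻] = (Ksp/[Li⁺]^3) = 8.1×10⁻⁴ mol/L
For Mg₃(PO₄)₂: [PO₄³⁻] = (Ksp/[Mg²⁺]^3)^(1/2) = 2.3×10⁻¹¹ mol/L
The smaller threshold [PO₄³⁻] is reached first, so Mg₃(PO₄)₂ precipitates first.

Mg₃(PO₄)₂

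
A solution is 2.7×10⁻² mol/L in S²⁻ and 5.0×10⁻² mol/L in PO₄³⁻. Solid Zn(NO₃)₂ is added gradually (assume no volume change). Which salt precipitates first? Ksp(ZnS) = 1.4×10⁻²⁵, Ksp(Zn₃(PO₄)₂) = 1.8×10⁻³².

ZnS

A salt starts to precipitate once the ion product Q reaches its Ksp.
For ZnS: [Zn²⁺] = (Ksp/[S²⁻]) = 5.2×10⁻²⁴ mol/L
For Zn₃(PO₄)₂: [Zn²⁺] = (Ksp/[PO₄³⁻]^2)^(1/3) = 1.9×10⁻¹⁰ mol/L
Since ZnS needs less Zn²⁺ to reach saturation, it precipitates first.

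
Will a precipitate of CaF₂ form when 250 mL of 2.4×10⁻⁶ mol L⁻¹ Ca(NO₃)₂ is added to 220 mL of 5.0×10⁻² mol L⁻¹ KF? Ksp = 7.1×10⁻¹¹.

Yes

The combined volume is 470 mL.
[Ca²⁺] = (2.4×10⁻⁶)(250)/470 = 1.3×10⁻⁶ mol L⁻¹
[F⁻] = (5.0×10⁻²)(220)/470 = 2.3×10⁻² mol L⁻¹
Q = [Ca²⁺][F⁻]^2 = 7.0×10⁻¹⁰
Because Q > Ksp (7.0×10⁻¹⁰ vs 7.1×10⁻¹¹), a precipitate of CaF₂ forms.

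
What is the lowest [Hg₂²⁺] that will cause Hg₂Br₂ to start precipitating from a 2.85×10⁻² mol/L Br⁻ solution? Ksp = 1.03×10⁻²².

Each salt precipitates once Q = Ksp for that salt.
Hg₂Br₂(s) ⇌ Hg₂²⁺(aq) + 2 Br⁻(aq)
Ksp = [Hg₂²⁺][Br⁻]^2 = [Hg₂²⁺](2.85×10⁻²)^2
[Hg₂²⁺] = 1.03×10⁻²² / (2.85×10⁻²)^2 = 1.27×10⁻¹⁹
[Hg₂²⁺] = 1.27×10⁻¹⁹ mol/L

1.27×10⁻¹⁹ M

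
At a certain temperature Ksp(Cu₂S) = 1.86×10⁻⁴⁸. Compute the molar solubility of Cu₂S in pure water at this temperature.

7.75×10⁻¹⁷ M

Cu₂S(s) ⇌ 2 Cu⁺(aq) + S²⁻(aq)
Let s be the molar solubility. Then [Cu⁺] = 2s and [S²⁻] = s.
Ksp = [Cu⁺]^2[S²⁻] = (2s)^2 · s = 4s^3
4s^3 = 1.86×10⁻⁴⁸  ⇒  s^3 = 4.65×10⁻⁴⁹
s = (4.65×10⁻⁴⁹)^(1/3) = 7.75×10⁻¹⁷ mol L⁻¹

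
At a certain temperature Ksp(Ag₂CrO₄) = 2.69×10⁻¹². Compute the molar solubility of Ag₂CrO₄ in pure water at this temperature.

8.76×10⁻⁵ M

Ag₂CrO₄(s) ⇌ 2 Ag⁺(aq) + CrO₄²⁻(aq)
If s mol/L of Ag₂CrO₄ dissolves, [Ag⁺] = 2s and [CrO₄²⁻] = s.
Ksp = [Ag⁺]^2[CrO₄²⁻] = (2s)^2 · s = 4s^3
4s^3 = 2.69×10⁻¹²  ⇒  s^3 = 6.73×10⁻¹³
s = (6.73×10⁻¹³)^(1/3) = 8.76×10⁻⁵ mol L⁻¹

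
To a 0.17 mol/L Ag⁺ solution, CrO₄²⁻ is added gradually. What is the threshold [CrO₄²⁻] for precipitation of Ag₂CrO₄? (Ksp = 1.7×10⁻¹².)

Precipitation begins when Q = Ksp.
Ag₂CrO₄(s) ⇌ 2 Ag⁺(aq) + CrO₄²⁻(aq)
Ksp = [Ag⁺]^2[CrO₄²⁻] = [CrO₄²⁻](0.17)^2
[CrO₄²⁻] = 1.7×10⁻¹² / (0.17)^2 = 5.9×10⁻¹¹
[CrO₄²⁻] = 5.9×10⁻¹¹ mol/L

5.9×10⁻¹¹ M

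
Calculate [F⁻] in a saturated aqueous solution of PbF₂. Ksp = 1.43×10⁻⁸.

3.06×10⁻³ M

PbF₂(s) ⇌ Pb²⁺(aq) + 2 F⁻(aq)
If s mol/L of PbF₂ dissolves, [Pb²⁺] = s and [F⁻] = 2s.
Ksp = [Pb²⁺][F⁻]^2 = s · (2s)^2 = 4s^3 = 1.43×10⁻⁸
s = 1.53×10⁻³ mol/L
[F⁻] = 2s = 3.06×10⁻³ mol/L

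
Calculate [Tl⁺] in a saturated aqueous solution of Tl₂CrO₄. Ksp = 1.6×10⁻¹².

1.5×10⁻⁴ M

Tl₂CrO₄(s) ⇌ 2 Tl⁺(aq) + CrO₄²⁻(aq)
Call the molar solubility s, so that [Tl⁺] = 2s and [CrO₄²⁻] = s.
Ksp = [Tl⁺]^2[CrO₄²⁻] = (2s)^2 · s = 4s^3 = 1.6×10⁻¹²
s = 7.4×10⁻⁵ mol L⁻¹
[Tl⁺] = 2s = 1.5×10⁻⁴ mol L⁻¹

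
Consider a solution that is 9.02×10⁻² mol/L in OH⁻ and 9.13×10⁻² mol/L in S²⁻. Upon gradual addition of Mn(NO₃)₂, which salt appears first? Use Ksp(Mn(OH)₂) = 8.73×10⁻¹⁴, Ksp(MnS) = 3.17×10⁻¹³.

MnS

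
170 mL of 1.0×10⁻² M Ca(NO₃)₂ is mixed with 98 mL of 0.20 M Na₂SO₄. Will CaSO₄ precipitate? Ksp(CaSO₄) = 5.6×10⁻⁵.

Yes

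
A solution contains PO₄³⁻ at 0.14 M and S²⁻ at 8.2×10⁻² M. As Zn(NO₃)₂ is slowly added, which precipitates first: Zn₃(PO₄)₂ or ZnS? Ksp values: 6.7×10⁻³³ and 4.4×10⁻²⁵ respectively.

The threshold for precipitation is Q = Ksp.
For Zn₃(PO₄)₂: [Zn²⁺] = (Ksp/[PO₄³⁻]^2)^(1/3) = 7.0×10⁻¹¹ M
For ZnS: [Zn²⁺] = (Ksp/[S²⁻]) = 5.4×10⁻²⁴ M
The smaller threshold [Zn²⁺] is reached first, so ZnS precipitates first.

ZnS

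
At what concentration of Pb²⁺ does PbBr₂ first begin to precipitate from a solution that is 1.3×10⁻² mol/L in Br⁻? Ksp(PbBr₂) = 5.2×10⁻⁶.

Each salt precipitates once Q = Ksp for that salt.
PbBr₂(s) ⇌ Pb²⁺(aq) + 2 Br⁻(aq)
Ksp = [Pb²⁺][Br⁻]^2 = [Pb²⁺](1.3×10⁻²)^2
[Pb²⁺] = 5.2×10⁻⁶ / (1.3×10⁻²)^2 = 3.1×10⁻²
[Pb²⁺] = 3.1×10⁻² mol/L

3.1×10⁻² M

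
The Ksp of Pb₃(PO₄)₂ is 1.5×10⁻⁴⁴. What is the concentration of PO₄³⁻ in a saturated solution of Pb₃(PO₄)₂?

1.3×10⁻⁹ M

Pb₃(PO₄)₂(s) ⇌ 3 Pb²⁺(aq) + 2 PO₄³⁻(aq)
If s mol/L of Pb₃(PO₄)₂ dissolves, [Pb²⁺] = 3s and [PO₄³⁻] = 2s.
Ksp = [Pb²⁺]^3[PO₄³⁻]^2 = (3s)^3 · (2s)^2 = 108s^5 = 1.5×10⁻⁴⁴
s = 6.7×10⁻¹⁰ mol/L
[PO₄³⁻] = 2s = 1.3×10⁻⁹ mol/L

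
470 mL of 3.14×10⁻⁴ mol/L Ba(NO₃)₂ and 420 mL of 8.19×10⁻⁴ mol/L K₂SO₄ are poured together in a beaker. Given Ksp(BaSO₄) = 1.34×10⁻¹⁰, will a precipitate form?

After mixing, V = 470 mL + 420 mL = 890 mL.
[Ba²⁺] = (3.14×10⁻⁴)(470)/890 = 1.66×10⁻⁴ mol/L
[SO₄²⁻] = (8.19×10⁻⁴)(420)/890 = 3.86×10⁻⁴ mol/L
Q = [Ba²⁺][SO₄²⁻] = 6.41×10⁻⁸
Q = 6.41×10⁻⁸ > Ksp = 1.34×10⁻¹⁰, so the solution is supersaturated and BaSO₄ precipitates.

Yes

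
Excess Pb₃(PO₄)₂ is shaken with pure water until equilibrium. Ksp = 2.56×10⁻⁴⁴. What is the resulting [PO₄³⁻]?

Pb₃(PO₄)₂(s) ⇌ 3 Pb²⁺(aq) + 2 PO₄³⁻(aq)
For each mole of Pb₃(PO₄)₂ that dissolves per liter, [Pb²⁺] = 3s and [PO₄³⁻] = 2s; let s denote this solubility.
Ksp = [Pb²⁺]^3[PO₄³⁻]^2 = (3s)^3 · (2s)^2 = 108s^5 = 2.56×10⁻⁴⁴
s = 7.50×10⁻¹⁰ M
[PO₄³⁻] = 2s = 1.50×10⁻⁹ M

1.50×10⁻⁹ M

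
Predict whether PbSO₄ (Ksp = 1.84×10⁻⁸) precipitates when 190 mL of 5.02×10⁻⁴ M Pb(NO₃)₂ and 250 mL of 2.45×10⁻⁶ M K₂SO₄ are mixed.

After mixing, V = 190 mL + 250 mL = 440 mL.
[Pb²⁺] = (5.02×10⁻⁴)(190)/440 = 2.17×10⁻⁴ M
[SO₄²⁻] = (2.45×10⁻⁶)(250)/440 = 1.39×10⁻⁶ M
Q = [Pb²⁺][SO₄²⁻] = 3.02×10⁻¹⁰
Q < Ksp (3.02×10⁻¹⁰ vs 1.84×10⁻⁸); the solution remains unsaturated and no precipitate forms.

No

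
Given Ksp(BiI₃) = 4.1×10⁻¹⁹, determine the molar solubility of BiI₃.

BiI₃(s) ⇌ Bi³⁺(aq) + 3 I⁻(aq)
If s mol/L of BiI₃ dissolves, [Bi³⁺] = s and [I⁻] = 3s.
Ksp = [Bi³⁺][I⁻]^3 = s · (3s)^3 = 27s^4
27s^4 = 4.1×10⁻¹⁹  ⇒  s^4 = 1.5×10⁻²⁰
s = (1.5×10⁻²⁰)^(1/4) = 1.1×10⁻⁵ M

1.1×10⁻⁵ M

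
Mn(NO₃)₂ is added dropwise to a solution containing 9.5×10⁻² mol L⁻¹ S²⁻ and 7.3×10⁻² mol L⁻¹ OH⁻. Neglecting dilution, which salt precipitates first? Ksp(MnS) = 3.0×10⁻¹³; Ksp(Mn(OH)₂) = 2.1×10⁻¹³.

The threshold for precipitation is Q = Ksp.
For MnS: [Mn²⁺] = (Ksp/[S²⁻]) = 3.2×10⁻¹² mol L⁻¹
For Mn(OH)₂: [Mn²⁺] = (Ksp/[OH⁻]^2) = 3.9×10⁻¹¹ mol L⁻¹
Since MnS needs less Mn²⁺ to reach saturation, it precipitates first.

MnS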